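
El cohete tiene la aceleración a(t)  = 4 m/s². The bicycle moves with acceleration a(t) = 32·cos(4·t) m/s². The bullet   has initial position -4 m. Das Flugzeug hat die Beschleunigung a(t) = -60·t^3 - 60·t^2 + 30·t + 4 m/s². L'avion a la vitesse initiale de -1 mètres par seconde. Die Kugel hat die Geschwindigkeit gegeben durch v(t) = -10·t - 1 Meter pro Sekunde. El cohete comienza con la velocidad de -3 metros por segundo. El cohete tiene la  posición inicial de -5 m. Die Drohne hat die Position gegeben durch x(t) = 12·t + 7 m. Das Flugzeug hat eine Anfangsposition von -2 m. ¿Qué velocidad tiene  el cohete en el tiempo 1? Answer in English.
Starting from acceleration a(t) = 4, we take 1 antiderivative. The integral of acceleration, with v(0) = -3, gives velocity: v(t) = 4·t - 3. We have velocity v(t) = 4·t - 3. Substituting t = 1: v(1) = 1.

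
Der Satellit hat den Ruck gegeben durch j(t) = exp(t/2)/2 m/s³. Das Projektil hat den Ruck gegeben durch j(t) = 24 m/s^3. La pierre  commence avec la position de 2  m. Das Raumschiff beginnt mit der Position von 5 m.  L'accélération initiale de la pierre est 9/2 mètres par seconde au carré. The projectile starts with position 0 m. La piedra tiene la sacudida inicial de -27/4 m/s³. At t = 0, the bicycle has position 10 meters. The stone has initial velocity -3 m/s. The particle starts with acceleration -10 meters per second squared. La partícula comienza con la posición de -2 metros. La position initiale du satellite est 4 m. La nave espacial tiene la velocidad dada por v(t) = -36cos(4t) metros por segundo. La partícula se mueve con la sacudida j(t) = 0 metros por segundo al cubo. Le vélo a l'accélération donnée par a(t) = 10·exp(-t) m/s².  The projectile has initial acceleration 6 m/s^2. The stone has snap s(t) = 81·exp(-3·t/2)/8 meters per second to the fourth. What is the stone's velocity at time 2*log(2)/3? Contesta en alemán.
Wir müssen das Integral unserer Gleichung für den Snap s(t) = 81·exp(-3·t/2)/8 3-mal finden. Die Stammfunktion von dem Snap ist der Ruck. Mit j(0) = -27/4 erhalten wir j(t) = -27·exp(-3·t/2)/4. Mit ∫j(t)dt und Anwendung von a(0) = 9/2, finden wir a(t) = 9·exp(-3·t/2)/2. Mit ∫a(t)dt und Anwendung von v(0) = -3, finden wir v(t) = -3·exp(-3·t/2). Wir haben die Geschwindigkeit v(t) = -3·exp(-3·t/2). Durch Einsetzen von t = 2*log(2)/3: v(2*log(2)/3) = -3/2.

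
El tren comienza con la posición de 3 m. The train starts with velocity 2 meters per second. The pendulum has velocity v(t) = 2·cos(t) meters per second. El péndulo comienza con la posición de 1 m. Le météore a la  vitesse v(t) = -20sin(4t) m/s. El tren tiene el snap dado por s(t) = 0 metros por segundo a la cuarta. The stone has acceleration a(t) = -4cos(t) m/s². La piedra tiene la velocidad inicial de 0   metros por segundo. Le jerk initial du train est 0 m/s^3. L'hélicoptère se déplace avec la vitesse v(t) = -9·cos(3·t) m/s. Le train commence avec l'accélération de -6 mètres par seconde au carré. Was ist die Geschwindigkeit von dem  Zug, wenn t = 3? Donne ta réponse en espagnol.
Necesitamos integrar nuestra ecuación del snap s(t) = 0 3 veces. Tomando ∫s(t)dt y aplicando j(0) = 0, encontramos j(t) = 0. Tomando ∫j(t)dt y aplicando a(0) = -6, encontramos a(t) = -6. La antiderivada de la aceleración es la velocidad. Usando v(0) = 2, obtenemos v(t) = 2 - 6·t. Tenemos la velocidad v(t) = 2 - 6·t. Sustituyendo t = 3: v(3) = -16.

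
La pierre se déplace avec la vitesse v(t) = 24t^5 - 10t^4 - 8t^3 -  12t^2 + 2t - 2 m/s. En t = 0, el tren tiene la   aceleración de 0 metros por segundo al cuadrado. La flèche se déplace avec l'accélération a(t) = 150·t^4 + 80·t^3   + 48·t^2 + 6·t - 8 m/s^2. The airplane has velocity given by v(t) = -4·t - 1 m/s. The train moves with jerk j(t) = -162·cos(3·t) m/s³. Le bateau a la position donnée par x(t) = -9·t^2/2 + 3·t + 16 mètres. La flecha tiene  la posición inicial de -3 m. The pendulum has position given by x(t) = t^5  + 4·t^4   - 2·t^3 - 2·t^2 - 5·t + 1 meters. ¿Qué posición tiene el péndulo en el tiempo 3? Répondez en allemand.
Mit x(t) = t^5 + 4·t^4 - 2·t^3 - 2·t^2 - 5·t + 1 und Einsetzen von t = 3, finden wir x = 481.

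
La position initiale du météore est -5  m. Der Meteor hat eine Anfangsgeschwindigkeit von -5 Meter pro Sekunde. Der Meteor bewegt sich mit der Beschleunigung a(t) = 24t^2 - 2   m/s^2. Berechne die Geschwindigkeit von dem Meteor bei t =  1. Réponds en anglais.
To find the answer, we compute 1 integral of a(t) = 24·t^2 - 2. Taking ∫a(t)dt and applying v(0) = -5, we find v(t) = 8·t^3 - 2·t - 5. We have velocity v(t) = 8·t^3 - 2·t - 5. Substituting t = 1: v(1) = 1.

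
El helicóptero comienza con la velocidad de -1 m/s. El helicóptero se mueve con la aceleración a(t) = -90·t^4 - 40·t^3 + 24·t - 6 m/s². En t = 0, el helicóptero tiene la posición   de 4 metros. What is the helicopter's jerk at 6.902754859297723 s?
To solve this, we need to take 1 derivative of our acceleration equation a(t) = -90·t^4 - 40·t^3 + 24·t - 6. Taking d/dt of a(t), we find j(t) = -360·t^3 - 120·t^2 + 24. Using j(t) = -360·t^3 - 120·t^2 + 24 and substituting t = 6.902754859297723, we find j = -124098.711079581.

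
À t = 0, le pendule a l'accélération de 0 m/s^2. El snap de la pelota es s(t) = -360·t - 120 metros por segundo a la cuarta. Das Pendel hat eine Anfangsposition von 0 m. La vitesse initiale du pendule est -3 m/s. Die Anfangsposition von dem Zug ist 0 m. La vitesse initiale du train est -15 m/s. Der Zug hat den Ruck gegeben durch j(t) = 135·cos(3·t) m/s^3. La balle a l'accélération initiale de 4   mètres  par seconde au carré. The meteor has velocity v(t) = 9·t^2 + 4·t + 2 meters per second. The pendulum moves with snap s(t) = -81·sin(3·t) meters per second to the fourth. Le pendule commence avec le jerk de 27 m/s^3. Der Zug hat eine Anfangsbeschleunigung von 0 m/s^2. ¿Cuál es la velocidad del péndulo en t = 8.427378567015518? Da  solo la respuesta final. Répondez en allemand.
Die Antwort ist -2.96658415674507.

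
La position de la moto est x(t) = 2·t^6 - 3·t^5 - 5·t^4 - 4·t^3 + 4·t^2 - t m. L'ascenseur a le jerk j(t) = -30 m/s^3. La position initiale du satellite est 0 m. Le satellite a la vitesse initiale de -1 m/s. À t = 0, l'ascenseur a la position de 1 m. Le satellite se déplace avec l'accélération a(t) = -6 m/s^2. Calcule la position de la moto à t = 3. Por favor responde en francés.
En utilisant x(t) = 2·t^6 - 3·t^5 - 5·t^4 - 4·t^3 + 4·t^2 - t et en substituant t = 3, nous trouvons x = 249.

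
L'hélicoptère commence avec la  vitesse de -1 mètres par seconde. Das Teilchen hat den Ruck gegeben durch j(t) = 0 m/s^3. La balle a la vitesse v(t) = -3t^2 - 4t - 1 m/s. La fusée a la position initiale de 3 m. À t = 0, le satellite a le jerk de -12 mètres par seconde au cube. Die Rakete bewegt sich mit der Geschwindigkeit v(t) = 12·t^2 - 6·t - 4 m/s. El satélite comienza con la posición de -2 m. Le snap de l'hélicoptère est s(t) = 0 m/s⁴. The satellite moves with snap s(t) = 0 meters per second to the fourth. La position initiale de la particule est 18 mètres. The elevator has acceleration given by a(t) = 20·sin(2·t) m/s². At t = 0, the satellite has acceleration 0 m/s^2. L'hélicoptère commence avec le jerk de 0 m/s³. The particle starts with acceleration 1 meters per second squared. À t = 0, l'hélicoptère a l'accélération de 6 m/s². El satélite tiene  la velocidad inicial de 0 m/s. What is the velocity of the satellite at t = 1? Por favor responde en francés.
Pour résoudre ceci, nous devons prendre 3 primitives de notre équation du snap s(t) = 0. En prenant ∫s(t)dt et en appliquant j(0) = -12, nous trouvons j(t) = -12. La primitive du jerk est l'accélération. En utilisant a(0) = 0, nous obtenons a(t) = -12·t. En prenant ∫a(t)dt et en appliquant v(0) = 0, nous trouvons v(t) = -6·t^2. Nous avons la vitesse v(t) = -6·t^2. En substituant t = 1: v(1) = -6.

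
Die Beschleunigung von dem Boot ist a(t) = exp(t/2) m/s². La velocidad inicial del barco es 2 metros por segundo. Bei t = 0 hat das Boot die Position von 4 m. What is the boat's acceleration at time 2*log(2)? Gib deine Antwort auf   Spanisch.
Usando a(t) = exp(t/2) y sustituyendo t = 2*log(2), encontramos a = 2.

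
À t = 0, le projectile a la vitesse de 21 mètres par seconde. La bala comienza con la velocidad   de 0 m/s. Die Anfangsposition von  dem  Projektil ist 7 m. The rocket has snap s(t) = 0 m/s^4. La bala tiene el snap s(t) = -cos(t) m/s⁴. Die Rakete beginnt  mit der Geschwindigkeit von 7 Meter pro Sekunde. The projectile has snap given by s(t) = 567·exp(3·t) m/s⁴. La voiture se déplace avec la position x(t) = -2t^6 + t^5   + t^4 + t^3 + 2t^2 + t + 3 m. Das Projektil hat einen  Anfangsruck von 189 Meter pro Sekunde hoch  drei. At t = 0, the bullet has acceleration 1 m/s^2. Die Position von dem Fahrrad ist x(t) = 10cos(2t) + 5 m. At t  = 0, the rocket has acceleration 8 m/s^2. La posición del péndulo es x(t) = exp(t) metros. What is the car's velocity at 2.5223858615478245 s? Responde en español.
Partiendo de la posición x(t) = -2·t^6 + t^5 + t^4 + t^3 + 2·t^2 + t + 3, tomamos 1 derivada. Tomando d/dt de x(t), encontramos v(t) = -12·t^5 + 5·t^4 + 4·t^3 + 3·t^2 + 4·t + 1. Tenemos la velocidad v(t) = -12·t^5 + 5·t^4 + 4·t^3 + 3·t^2 + 4·t + 1. Sustituyendo t = 2.5223858615478245: v(2.5223858615478245) = -928.516468886534.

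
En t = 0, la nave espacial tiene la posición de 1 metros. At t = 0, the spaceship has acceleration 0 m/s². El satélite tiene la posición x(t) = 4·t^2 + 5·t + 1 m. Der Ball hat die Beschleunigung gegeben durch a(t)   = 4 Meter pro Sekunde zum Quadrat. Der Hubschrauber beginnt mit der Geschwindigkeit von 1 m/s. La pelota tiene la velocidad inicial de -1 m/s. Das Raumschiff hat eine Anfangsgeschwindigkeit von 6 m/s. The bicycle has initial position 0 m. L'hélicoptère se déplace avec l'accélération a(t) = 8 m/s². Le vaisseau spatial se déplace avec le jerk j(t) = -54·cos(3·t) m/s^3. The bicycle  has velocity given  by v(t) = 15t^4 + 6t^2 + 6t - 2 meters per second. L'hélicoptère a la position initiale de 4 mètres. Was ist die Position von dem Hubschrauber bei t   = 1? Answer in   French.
En partant de l'accélération a(t) = 8, nous prenons 2 intégrales. En intégrant l'accélération et en utilisant la condition initiale v(0) = 1, nous obtenons v(t) = 8·t + 1. L'intégrale de la vitesse, avec x(0) = 4, donne la position: x(t) = 4·t^2 + t + 4. De l'équation de la position x(t) = 4·t^2 + t + 4, nous substituons t = 1 pour obtenir x = 9.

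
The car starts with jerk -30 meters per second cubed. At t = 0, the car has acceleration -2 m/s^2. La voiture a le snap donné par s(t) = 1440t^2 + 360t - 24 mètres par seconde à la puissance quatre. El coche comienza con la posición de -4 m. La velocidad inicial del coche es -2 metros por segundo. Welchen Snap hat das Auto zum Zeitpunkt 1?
Aus der Gleichung für den Snap s(t) = 1440·t^2 + 360·t - 24, setzen wir t = 1 ein und erhalten s = 1776.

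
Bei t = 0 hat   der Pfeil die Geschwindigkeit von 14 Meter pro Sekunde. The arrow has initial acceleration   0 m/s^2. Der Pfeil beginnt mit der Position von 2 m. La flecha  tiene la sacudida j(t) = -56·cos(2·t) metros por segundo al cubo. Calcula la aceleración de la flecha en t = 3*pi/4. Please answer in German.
Um dies zu lösen, müssen wir 1 Integral unserer Gleichung für den Ruck j(t) = -56·cos(2·t) finden. Das Integral von dem Ruck, mit a(0) = 0, ergibt die Beschleunigung: a(t) = -28·sin(2·t). Wir haben die Beschleunigung a(t) = -28·sin(2·t). Durch Einsetzen von t = 3*pi/4: a(3*pi/4) = 28.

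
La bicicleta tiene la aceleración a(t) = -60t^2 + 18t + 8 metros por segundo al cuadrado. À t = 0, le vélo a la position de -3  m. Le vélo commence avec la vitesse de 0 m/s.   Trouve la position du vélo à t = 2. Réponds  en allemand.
Ausgehend von der Beschleunigung a(t) = -60·t^2 + 18·t + 8, nehmen wir 2 Stammfunktionen. Mit ∫a(t)dt und Anwendung von v(0) = 0, finden wir v(t) = t·(-20·t^2 + 9·t + 8). Die Stammfunktion von der Geschwindigkeit ist die Position. Mit x(0) = -3 erhalten wir x(t) = -5·t^4 + 3·t^3 + 4·t^2 - 3. Aus der Gleichung für die Position x(t) = -5·t^4 + 3·t^3 + 4·t^2 - 3, setzen wir t = 2 ein und erhalten x = -43.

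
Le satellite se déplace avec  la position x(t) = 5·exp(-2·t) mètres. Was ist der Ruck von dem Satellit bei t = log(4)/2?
Wir müssen unsere Gleichung für die Position x(t) = 5·exp(-2·t) 3-mal ableiten. Durch Ableiten von der Position erhalten wir die Geschwindigkeit: v(t) = -10·exp(-2·t). Durch Ableiten von der Geschwindigkeit erhalten wir die Beschleunigung: a(t) = 20·exp(-2·t). Mit d/dt von a(t) finden wir j(t) = -40·exp(-2·t). Mit j(t) = -40·exp(-2·t) und Einsetzen von t = log(4)/2, finden wir j = -10.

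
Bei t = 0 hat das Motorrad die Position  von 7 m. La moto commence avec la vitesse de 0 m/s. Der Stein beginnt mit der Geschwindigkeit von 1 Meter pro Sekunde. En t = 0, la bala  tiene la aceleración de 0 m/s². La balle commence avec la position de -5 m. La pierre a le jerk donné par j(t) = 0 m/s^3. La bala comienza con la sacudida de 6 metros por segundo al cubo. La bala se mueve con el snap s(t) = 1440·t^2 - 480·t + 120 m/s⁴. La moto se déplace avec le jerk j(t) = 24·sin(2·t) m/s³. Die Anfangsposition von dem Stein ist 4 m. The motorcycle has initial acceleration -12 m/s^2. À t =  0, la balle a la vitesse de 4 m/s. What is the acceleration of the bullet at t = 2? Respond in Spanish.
Para resolver esto, necesitamos tomar 2 antiderivadas de nuestra ecuación del snap s(t) = 1440·t^2 - 480·t + 120. Integrando el snap y usando la condición inicial j(0) = 6, obtenemos j(t) = 480·t^3 - 240·t^2 + 120·t + 6. Tomando ∫j(t)dt y aplicando a(0) = 0, encontramos a(t) = 2·t·(60·t^3 - 40·t^2 + 30·t + 3). De la ecuación de la aceleración a(t) = 2·t·(60·t^3 - 40·t^2 + 30·t + 3), sustituimos t = 2 para obtener a = 1532.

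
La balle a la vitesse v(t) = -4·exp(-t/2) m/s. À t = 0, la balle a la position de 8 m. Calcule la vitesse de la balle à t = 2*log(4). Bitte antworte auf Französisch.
Nous avons la vitesse v(t) = -4·exp(-t/2). En substituant t = 2*log(4): v(2*log(4)) = -1.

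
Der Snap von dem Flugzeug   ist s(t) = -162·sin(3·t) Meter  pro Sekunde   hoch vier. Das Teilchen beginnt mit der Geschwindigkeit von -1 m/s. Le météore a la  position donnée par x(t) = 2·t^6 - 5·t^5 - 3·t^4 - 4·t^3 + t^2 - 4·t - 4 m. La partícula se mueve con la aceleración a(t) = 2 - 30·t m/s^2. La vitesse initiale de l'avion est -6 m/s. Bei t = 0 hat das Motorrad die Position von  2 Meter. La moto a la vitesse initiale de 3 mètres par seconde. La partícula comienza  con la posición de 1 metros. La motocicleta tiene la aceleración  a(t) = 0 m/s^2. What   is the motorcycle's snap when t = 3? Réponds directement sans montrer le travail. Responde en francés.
À t = 3, s = 0.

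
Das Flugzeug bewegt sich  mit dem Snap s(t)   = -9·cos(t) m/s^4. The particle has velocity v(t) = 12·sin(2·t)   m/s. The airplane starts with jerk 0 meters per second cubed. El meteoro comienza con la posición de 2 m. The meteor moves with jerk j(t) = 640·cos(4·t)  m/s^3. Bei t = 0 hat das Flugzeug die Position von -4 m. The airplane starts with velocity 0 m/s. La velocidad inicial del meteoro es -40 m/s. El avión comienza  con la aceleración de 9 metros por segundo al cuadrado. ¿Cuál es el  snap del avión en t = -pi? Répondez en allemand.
Wir haben den Snap s(t) = -9·cos(t). Durch Einsetzen von t = -pi: s(-pi) = 9.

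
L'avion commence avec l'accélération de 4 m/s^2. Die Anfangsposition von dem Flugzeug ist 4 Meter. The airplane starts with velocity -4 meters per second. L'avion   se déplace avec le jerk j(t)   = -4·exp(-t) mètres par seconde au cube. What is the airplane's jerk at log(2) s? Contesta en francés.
De l'équation du jerk j(t) = -4·exp(-t), nous substituons t = log(2) pour obtenir j = -2.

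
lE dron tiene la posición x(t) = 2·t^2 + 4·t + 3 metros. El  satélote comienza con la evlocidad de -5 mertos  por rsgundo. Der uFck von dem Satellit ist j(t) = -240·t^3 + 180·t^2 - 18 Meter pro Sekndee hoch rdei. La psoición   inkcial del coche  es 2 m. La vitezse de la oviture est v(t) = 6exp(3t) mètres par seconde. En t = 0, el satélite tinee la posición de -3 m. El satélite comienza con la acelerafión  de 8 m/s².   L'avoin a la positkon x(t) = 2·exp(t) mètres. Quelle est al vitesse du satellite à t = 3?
Nous devons trouver la primitive de notre équation du jerk j(t) = -240·t^3 + 180·t^2 - 18 2 fois. En intégrant le jerk et en utilisant la condition initiale a(0) = 8, nous obtenons a(t) = -60·t^4 + 60·t^3 - 18·t + 8. En intégrant l'accélération et en utilisant la condition initiale v(0) = -5, nous obtenons v(t) = -12·t^5 + 15·t^4 - 9·t^2 + 8·t - 5. Nous avons la vitesse v(t) = -12·t^5 + 15·t^4 - 9·t^2 + 8·t - 5. En substituant t = 3: v(3) = -1763.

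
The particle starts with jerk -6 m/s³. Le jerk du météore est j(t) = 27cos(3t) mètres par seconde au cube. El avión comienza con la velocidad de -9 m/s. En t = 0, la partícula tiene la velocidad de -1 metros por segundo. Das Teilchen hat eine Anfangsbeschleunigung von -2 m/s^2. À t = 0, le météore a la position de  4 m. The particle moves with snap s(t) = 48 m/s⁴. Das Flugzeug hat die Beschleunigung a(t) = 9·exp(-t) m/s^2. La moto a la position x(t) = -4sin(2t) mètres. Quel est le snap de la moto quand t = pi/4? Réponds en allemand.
Um dies zu lösen, müssen wir 4 Ableitungen unserer Gleichung für die Position x(t) = -4·sin(2·t) nehmen. Durch Ableiten von der Position erhalten wir die Geschwindigkeit: v(t) = -8·cos(2·t). Mit d/dt von v(t) finden wir a(t) = 16·sin(2·t). Die Ableitung von der Beschleunigung ergibt den Ruck: j(t) = 32·cos(2·t). Die Ableitung von dem Ruck ergibt den Snap: s(t) = -64·sin(2·t). Mit s(t) = -64·sin(2·t) und Einsetzen von t = pi/4, finden wir s = -64.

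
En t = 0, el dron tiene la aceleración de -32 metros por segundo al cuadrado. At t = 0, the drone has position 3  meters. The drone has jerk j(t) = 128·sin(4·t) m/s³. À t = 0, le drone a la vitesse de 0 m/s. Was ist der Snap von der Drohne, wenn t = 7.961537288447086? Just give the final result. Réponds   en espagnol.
El snap en t = 7.961537288447086 es s = 465.342937217766.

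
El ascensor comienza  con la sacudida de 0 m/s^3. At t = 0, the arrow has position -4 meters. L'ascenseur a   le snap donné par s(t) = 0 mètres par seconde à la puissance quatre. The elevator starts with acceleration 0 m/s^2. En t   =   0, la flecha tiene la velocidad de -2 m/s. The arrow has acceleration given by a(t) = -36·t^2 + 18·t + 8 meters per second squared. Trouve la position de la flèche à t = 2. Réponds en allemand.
Wir müssen unsere Gleichung für die Beschleunigung a(t) = -36·t^2 + 18·t + 8 2-mal integrieren. Die Stammfunktion von der Beschleunigung, mit v(0) = -2, ergibt die Geschwindigkeit: v(t) = -12·t^3 + 9·t^2 + 8·t - 2. Mit ∫v(t)dt und Anwendung von x(0) = -4, finden wir x(t) = -3·t^4 + 3·t^3 + 4·t^2 - 2·t - 4. Mit x(t) = -3·t^4 + 3·t^3 + 4·t^2 - 2·t - 4 und Einsetzen von t = 2, finden wir x = -16.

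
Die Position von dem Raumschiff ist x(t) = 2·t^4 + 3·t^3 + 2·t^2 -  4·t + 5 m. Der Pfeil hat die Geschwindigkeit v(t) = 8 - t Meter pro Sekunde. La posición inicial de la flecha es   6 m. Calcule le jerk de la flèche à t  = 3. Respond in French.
En partant de la vitesse v(t) = 8 - t, nous prenons 2 dérivées. La dérivée de la vitesse donne l'accélération: a(t) = -1. En prenant d/dt de a(t), nous trouvons j(t) = 0. En utilisant j(t) = 0 et en substituant t = 3, nous trouvons j = 0.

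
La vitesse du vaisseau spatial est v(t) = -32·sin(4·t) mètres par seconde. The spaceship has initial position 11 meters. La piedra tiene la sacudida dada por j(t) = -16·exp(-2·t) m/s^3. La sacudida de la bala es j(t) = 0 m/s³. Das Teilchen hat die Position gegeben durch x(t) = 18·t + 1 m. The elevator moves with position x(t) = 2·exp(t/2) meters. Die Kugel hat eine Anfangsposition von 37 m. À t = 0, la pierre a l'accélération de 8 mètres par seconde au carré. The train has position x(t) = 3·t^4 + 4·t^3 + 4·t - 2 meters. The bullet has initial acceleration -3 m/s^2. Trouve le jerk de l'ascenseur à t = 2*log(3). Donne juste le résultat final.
La réponse est 3/4.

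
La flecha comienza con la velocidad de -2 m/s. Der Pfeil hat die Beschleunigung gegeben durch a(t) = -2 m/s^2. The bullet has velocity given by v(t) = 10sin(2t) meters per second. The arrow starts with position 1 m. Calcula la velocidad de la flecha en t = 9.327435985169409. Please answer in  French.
Pour résoudre ceci, nous devons prendre 1 intégrale de notre équation de l'accélération a(t) = -2. L'intégrale de l'accélération, avec v(0) = -2, donne la vitesse: v(t) = -2·t - 2. Nous avons la vitesse v(t) = -2·t - 2. En substituant t = 9.327435985169409: v(9.327435985169409) = -20.6548719703388.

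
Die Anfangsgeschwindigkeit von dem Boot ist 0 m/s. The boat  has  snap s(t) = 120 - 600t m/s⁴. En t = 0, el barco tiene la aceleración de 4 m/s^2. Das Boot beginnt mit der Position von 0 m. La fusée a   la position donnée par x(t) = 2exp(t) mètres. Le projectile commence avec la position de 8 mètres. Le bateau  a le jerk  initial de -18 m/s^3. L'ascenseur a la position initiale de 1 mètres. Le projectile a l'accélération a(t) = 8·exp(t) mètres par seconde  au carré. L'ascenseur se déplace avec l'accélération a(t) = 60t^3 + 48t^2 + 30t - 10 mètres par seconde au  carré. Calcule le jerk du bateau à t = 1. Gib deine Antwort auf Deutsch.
Wir müssen die Stammfunktion unserer Gleichung für den Snap s(t) = 120 - 600·t 1-mal finden. Die Stammfunktion von dem Snap ist der Ruck. Mit j(0) = -18 erhalten wir j(t) = -300·t^2 + 120·t - 18. Aus der Gleichung für den Ruck j(t) = -300·t^2 + 120·t - 18, setzen wir t = 1 ein und erhalten j = -198.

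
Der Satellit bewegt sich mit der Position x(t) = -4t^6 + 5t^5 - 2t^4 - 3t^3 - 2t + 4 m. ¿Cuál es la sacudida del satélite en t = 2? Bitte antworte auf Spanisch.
Para resolver esto, necesitamos tomar 3 derivadas de nuestra ecuación de la posición x(t) = -4·t^6 + 5·t^5 - 2·t^4 - 3·t^3 - 2·t + 4. Derivando la posición, obtenemos la velocidad: v(t) = -24·t^5 + 25·t^4 - 8·t^3 - 9·t^2 - 2. La derivada de la velocidad da la aceleración: a(t) = -120·t^4 + 100·t^3 - 24·t^2 - 18·t. Tomando d/dt de a(t), encontramos j(t) = -480·t^3 + 300·t^2 - 48·t - 18. Usando j(t) = -480·t^3 + 300·t^2 - 48·t - 18 y sustituyendo t = 2, encontramos j = -2754.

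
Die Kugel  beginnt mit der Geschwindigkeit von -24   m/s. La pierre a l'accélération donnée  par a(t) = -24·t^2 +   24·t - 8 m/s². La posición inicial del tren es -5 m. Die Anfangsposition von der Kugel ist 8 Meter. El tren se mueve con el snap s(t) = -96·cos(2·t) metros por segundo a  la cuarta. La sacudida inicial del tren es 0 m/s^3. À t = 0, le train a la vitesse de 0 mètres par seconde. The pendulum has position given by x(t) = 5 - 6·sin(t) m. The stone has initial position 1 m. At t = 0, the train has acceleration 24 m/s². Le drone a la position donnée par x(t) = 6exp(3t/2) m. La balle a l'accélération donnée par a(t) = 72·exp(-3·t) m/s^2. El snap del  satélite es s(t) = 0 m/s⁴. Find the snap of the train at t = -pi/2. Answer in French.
En utilisant s(t) = -96·cos(2·t) et en substituant t = -pi/2, nous trouvons s = 96.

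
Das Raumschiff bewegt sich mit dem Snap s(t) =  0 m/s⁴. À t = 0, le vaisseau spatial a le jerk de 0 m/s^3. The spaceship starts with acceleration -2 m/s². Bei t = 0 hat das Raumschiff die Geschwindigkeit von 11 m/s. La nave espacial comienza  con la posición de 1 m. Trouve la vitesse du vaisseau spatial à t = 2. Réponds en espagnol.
Para resolver esto, necesitamos tomar 3 antiderivadas de nuestra ecuación del snap s(t) = 0. Tomando ∫s(t)dt y aplicando j(0) = 0, encontramos j(t) = 0. Tomando ∫j(t)dt y aplicando a(0) = -2, encontramos a(t) = -2. Tomando ∫a(t)dt y aplicando v(0) = 11, encontramos v(t) = 11 - 2·t. Tenemos la velocidad v(t) = 11 - 2·t. Sustituyendo t = 2: v(2) = 7.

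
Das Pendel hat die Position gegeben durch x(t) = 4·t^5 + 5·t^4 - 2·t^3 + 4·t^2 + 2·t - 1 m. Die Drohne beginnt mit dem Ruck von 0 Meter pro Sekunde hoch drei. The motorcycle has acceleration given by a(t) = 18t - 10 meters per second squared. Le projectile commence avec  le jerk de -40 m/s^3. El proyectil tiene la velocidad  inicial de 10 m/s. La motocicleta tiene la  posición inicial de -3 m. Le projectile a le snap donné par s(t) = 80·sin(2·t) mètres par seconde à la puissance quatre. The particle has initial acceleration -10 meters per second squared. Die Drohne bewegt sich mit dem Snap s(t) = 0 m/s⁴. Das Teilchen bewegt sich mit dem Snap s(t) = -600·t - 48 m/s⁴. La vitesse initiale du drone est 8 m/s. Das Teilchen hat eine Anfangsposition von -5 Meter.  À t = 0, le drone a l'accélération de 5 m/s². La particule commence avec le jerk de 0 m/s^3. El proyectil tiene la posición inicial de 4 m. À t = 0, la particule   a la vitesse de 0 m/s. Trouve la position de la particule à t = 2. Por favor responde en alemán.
Wir müssen unsere Gleichung für den Snap s(t) = -600·t - 48 4-mal integrieren. Das Integral von dem Snap ist der Ruck. Mit j(0) = 0 erhalten wir j(t) = 12·t·(-25·t - 4). Das Integral von dem Ruck ist die Beschleunigung. Mit a(0) = -10 erhalten wir a(t) = -100·t^3 - 24·t^2 - 10. Das Integral von der Beschleunigung, mit v(0) = 0, ergibt die Geschwindigkeit: v(t) = t·(-25·t^3 - 8·t^2 - 10). Das Integral von der Geschwindigkeit, mit x(0) = -5, ergibt die Position: x(t) = -5·t^5 - 2·t^4 - 5·t^2 - 5. Mit x(t) = -5·t^5 - 2·t^4 - 5·t^2 - 5 und Einsetzen von t = 2, finden wir x = -217.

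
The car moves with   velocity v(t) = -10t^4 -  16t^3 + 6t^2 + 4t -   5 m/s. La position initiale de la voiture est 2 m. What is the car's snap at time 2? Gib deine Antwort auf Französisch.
En partant de la vitesse v(t) = -10·t^4 - 16·t^3 + 6·t^2 + 4·t - 5, nous prenons 3 dérivées. La dérivée de la vitesse donne l'accélération: a(t) = -40·t^3 - 48·t^2 + 12·t + 4. La dérivée de l'accélération donne le jerk: j(t) = -120·t^2 - 96·t + 12. La dérivée du jerk donne le snap: s(t) = -240·t - 96. Nous avons le snap s(t) = -240·t - 96. En substituant t = 2: s(2) = -576.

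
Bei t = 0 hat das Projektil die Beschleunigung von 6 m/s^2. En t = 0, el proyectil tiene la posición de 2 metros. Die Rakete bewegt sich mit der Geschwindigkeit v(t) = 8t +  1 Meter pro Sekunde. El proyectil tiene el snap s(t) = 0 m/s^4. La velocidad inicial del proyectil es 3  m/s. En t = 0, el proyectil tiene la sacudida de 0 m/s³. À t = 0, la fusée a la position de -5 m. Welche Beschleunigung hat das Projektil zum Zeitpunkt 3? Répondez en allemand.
Um dies zu lösen, müssen wir 2 Stammfunktionen unserer Gleichung für den Snap s(t) = 0 finden. Durch Integration von dem Snap und Verwendung der Anfangsbedingung j(0) = 0, erhalten wir j(t) = 0. Durch Integration von dem Ruck und Verwendung der Anfangsbedingung a(0) = 6, erhalten wir a(t) = 6. Aus der Gleichung für die Beschleunigung a(t) = 6, setzen wir t = 3 ein und erhalten a = 6.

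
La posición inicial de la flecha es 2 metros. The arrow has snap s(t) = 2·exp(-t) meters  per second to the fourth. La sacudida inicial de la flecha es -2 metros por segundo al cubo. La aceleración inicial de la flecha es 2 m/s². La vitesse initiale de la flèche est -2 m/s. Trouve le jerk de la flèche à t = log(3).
Nous devons trouver l'intégrale de notre équation du snap s(t) = 2·exp(-t) 1 fois. L'intégrale du snap est le jerk. En utilisant j(0) = -2, nous obtenons j(t) = -2·exp(-t). De l'équation du jerk j(t) = -2·exp(-t), nous substituons t = log(3) pour obtenir j = -2/3.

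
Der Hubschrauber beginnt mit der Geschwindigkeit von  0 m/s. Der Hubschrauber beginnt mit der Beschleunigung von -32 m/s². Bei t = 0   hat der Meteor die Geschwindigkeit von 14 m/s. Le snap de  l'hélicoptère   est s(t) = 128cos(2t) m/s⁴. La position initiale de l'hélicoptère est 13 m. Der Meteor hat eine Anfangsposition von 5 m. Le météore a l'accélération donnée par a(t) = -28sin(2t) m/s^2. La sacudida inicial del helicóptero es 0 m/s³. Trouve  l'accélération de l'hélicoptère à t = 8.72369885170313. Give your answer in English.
We need to integrate our snap equation s(t) = 128·cos(2·t) 2 times. The antiderivative of snap, with j(0) = 0, gives jerk: j(t) = 64·sin(2·t). The antiderivative of jerk is acceleration. Using a(0) = -32, we get a(t) = -32·cos(2·t). We have acceleration a(t) = -32·cos(2·t). Substituting t = 8.72369885170313: a(8.72369885170313) = -5.37087786336336.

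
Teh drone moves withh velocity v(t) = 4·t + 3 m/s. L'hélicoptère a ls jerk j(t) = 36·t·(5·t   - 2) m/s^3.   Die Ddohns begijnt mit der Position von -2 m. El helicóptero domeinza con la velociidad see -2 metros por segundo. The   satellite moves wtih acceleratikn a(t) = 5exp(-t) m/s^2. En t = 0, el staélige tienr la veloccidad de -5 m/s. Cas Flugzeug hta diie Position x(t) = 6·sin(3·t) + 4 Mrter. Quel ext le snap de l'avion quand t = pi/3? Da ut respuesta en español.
Partiendo de la posición x(t) = 6·sin(3·t) + 4, tomamos 4 derivadas. Tomando d/dt de x(t), encontramos v(t) = 18·cos(3·t). Tomando d/dt de v(t), encontramos a(t) = -54·sin(3·t). La derivada de la aceleración da la sacudida: j(t) = -162·cos(3·t). Derivando la sacudida, obtenemos el snap: s(t) = 486·sin(3·t). De la ecuación del snap s(t) = 486·sin(3·t), sustituimos t = pi/3 para obtener s = 0.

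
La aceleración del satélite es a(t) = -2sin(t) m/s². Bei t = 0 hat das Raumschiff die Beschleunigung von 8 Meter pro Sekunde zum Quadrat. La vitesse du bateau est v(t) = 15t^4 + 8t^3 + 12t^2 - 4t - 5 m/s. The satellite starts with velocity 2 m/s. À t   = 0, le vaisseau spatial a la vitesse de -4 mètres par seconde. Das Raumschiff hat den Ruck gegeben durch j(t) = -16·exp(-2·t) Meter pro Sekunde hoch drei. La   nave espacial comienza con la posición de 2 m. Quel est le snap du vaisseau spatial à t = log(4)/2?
En partant du jerk j(t) = -16·exp(-2·t), nous prenons 1 dérivée. En prenant d/dt de j(t), nous trouvons s(t) = 32·exp(-2·t). De l'équation du snap s(t) = 32·exp(-2·t), nous substituons t = log(4)/2 pour obtenir s = 8.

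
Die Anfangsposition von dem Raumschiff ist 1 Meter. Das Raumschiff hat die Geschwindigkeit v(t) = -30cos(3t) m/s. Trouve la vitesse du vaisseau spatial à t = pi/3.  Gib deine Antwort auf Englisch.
Using v(t) = -30·cos(3·t) and substituting t = pi/3, we find v = 30.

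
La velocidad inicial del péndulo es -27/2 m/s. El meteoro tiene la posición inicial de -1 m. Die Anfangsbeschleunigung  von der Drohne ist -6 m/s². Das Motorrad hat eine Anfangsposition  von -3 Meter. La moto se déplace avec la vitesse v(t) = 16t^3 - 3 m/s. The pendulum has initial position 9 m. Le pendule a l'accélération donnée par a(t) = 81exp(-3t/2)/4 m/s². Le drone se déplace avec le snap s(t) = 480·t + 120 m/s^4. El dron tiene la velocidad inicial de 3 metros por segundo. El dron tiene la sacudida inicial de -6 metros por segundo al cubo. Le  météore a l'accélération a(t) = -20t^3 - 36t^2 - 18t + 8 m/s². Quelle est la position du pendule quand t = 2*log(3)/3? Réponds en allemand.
Um dies zu lösen, müssen wir 2 Stammfunktionen unserer Gleichung für die Beschleunigung a(t) = 81·exp(-3·t/2)/4 finden. Durch Integration von der Beschleunigung und Verwendung der Anfangsbedingung v(0) = -27/2, erhalten wir v(t) = -27·exp(-3·t/2)/2. Die Stammfunktion von der Geschwindigkeit, mit x(0) = 9, ergibt die Position: x(t) = 9·exp(-3·t/2). Aus der Gleichung für die Position x(t) = 9·exp(-3·t/2), setzen wir t = 2*log(3)/3 ein und erhalten x = 3.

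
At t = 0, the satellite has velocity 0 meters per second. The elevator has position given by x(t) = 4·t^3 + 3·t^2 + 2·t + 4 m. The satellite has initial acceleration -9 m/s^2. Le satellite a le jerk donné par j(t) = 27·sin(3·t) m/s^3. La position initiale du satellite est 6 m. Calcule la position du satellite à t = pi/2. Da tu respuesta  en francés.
En partant du jerk j(t) = 27·sin(3·t), nous prenons 3 intégrales. La primitive du jerk, avec a(0) = -9, donne l'accélération: a(t) = -9·cos(3·t). En intégrant l'accélération et en utilisant la condition initiale v(0) = 0, nous obtenons v(t) = -3·sin(3·t). En intégrant la vitesse et en utilisant la condition initiale x(0) = 6, nous obtenons x(t) = cos(3·t) + 5. De l'équation de la position x(t) = cos(3·t) + 5, nous substituons t = pi/2 pour obtenir x = 5.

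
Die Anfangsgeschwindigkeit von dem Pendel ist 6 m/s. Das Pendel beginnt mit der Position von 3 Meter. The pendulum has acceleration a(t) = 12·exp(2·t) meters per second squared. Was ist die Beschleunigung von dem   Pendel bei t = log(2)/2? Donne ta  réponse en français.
De l'équation de l'accélération a(t) = 12·exp(2·t), nous substituons t = log(2)/2 pour obtenir a = 24.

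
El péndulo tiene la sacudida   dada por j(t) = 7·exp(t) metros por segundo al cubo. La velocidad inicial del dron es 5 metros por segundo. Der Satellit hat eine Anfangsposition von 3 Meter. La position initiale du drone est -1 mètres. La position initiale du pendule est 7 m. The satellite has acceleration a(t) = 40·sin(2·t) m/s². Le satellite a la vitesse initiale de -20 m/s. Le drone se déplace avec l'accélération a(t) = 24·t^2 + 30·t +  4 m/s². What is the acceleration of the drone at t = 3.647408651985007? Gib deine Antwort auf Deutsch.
Aus der Gleichung für die Beschleunigung a(t) = 24·t^2 + 30·t + 4, setzen wir t = 3.647408651985007 ein und erhalten a = 432.708416549352.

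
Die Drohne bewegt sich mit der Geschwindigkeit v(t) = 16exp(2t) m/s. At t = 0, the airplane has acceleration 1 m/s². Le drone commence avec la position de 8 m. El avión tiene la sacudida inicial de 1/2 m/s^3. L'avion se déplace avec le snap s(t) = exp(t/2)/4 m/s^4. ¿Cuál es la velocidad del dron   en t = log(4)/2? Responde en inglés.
From the given velocity equation v(t) = 16·exp(2·t), we substitute t = log(4)/2 to get v = 64.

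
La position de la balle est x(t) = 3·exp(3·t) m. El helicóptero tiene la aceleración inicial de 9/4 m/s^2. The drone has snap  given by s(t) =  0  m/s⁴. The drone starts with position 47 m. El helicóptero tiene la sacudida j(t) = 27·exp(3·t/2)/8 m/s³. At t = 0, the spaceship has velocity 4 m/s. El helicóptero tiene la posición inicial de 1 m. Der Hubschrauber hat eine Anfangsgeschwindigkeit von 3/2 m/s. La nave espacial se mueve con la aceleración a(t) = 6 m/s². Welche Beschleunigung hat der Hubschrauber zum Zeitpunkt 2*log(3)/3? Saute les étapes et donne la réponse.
Die Antwort ist 27/4.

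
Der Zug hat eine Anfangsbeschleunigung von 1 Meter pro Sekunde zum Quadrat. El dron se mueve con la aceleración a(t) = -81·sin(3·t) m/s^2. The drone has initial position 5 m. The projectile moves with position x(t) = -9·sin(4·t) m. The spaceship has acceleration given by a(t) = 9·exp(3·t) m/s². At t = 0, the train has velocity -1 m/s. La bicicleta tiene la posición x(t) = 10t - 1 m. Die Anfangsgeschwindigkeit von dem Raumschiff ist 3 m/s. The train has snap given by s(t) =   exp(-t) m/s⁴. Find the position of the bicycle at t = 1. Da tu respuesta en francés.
Nous avons la position x(t) = 10·t - 1. En substituant t = 1: x(1) = 9.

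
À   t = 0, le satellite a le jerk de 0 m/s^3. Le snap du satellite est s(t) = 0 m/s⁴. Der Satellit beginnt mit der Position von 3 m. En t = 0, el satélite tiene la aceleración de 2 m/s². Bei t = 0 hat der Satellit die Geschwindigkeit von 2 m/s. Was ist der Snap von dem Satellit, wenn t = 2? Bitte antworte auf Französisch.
Nous avons le snap s(t) = 0. En substituant t = 2: s(2) = 0.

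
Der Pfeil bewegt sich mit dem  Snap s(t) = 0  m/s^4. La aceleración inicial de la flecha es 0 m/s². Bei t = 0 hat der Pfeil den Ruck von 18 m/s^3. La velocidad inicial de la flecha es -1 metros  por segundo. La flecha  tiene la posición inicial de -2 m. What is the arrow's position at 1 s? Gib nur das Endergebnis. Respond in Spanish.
La posición en t = 1 es x = 0.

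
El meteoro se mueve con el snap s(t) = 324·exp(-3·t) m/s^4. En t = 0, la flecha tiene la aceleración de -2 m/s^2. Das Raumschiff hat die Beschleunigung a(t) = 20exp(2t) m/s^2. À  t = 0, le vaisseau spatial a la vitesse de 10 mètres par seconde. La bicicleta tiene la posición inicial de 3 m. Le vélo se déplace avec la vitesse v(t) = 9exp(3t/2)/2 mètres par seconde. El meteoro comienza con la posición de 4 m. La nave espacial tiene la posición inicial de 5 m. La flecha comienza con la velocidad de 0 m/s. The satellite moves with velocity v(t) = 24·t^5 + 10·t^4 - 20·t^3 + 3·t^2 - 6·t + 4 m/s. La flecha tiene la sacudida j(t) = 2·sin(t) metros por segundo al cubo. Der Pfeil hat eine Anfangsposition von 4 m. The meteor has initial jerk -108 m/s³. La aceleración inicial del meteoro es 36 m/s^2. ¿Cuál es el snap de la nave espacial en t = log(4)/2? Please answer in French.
En partant de l'accélération a(t) = 20·exp(2·t), nous prenons 2 dérivées. En dérivant l'accélération, nous obtenons le jerk: j(t) = 40·exp(2·t). En dérivant le jerk, nous obtenons le snap: s(t) = 80·exp(2·t). Nous avons le snap s(t) = 80·exp(2·t). En substituant t = log(4)/2: s(log(4)/2) = 320.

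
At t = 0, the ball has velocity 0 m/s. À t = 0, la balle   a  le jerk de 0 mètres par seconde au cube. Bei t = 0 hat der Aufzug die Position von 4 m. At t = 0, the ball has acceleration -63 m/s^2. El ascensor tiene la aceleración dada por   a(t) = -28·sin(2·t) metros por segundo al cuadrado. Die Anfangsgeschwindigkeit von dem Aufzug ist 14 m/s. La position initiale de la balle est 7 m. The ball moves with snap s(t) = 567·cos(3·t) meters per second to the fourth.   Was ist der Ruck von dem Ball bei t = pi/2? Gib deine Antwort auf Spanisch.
Necesitamos integrar nuestra ecuación del snap s(t) = 567·cos(3·t) 1 vez. Tomando ∫s(t)dt y aplicando j(0) = 0, encontramos j(t) = 189·sin(3·t). Tenemos la sacudida j(t) = 189·sin(3·t). Sustituyendo t = pi/2: j(pi/2) = -189.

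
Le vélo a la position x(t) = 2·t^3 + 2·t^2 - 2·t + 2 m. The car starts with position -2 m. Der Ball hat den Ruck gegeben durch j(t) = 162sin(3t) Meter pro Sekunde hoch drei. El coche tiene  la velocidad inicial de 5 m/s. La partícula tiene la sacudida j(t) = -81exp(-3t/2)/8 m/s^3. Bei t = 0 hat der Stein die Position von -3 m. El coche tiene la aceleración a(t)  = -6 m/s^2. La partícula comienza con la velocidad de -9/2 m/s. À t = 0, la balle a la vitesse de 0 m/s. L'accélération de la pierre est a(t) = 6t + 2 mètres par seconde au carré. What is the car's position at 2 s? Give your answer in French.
Pour résoudre ceci, nous devons prendre 2 primitives de notre équation de l'accélération a(t) = -6. La primitive de l'accélération est la vitesse. En utilisant v(0) = 5, nous obtenons v(t) = 5 - 6·t. En prenant ∫v(t)dt et en appliquant x(0) = -2, nous trouvons x(t) = -3·t^2 + 5·t - 2. Nous avons la position x(t) = -3·t^2 + 5·t - 2. En substituant t = 2: x(2) = -4.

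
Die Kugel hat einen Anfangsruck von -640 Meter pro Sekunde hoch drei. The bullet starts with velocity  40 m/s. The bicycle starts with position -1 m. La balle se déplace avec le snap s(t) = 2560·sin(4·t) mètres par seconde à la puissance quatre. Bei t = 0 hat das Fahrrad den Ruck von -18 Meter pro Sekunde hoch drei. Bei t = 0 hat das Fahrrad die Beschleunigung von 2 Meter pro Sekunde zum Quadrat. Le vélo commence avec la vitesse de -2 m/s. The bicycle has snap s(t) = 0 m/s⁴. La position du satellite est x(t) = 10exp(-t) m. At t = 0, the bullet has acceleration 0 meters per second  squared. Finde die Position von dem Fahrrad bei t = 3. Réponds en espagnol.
Partiendo del snap s(t) = 0, tomamos 4 integrales. La antiderivada del snap es la sacudida. Usando j(0) = -18, obtenemos j(t) = -18. Integrando la sacudida y usando la condición inicial a(0) = 2, obtenemos a(t) = 2 - 18·t. Tomando ∫a(t)dt y aplicando v(0) = -2, encontramos v(t) = -9·t^2 + 2·t - 2. Integrando la velocidad y usando la condición inicial x(0) = -1, obtenemos x(t) = -3·t^3 + t^2 - 2·t - 1. Tenemos la posición x(t) = -3·t^3 + t^2 - 2·t - 1. Sustituyendo t = 3: x(3) = -79.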